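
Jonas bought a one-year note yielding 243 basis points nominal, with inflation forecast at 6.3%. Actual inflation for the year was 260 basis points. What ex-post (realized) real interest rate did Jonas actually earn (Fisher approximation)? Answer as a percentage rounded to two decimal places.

-0.17%

Ex-post: 2.43% − 2.6% = -0.170%
So the realized real rate is -0.17%.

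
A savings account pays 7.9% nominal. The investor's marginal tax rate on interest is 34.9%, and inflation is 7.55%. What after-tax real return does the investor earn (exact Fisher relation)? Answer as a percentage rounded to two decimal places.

After-tax nominal return = 7.9% × (1 − 0.349) = 5.1429%.
1 + r = 1.051429 / 1.07550 = 0.977619
After-tax real rate = 0.977619 − 1 → -2.24%.

-2.24%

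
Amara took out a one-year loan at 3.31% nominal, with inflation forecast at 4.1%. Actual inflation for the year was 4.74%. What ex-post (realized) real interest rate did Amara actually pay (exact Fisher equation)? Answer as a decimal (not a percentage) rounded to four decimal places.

Ex-post: (1 + 0.0331)/(1 + 0.0474) − 1 = -1.3653%
So the realized real rate is -0.0137.

-0.0137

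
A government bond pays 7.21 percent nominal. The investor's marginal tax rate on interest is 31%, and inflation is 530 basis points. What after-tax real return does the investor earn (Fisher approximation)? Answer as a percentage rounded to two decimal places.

After-tax nominal return = 7.21% × (1 − 0.31) = 4.9749%.
r ≈ 4.9749% − 5.3% → -0.33%.

-0.33%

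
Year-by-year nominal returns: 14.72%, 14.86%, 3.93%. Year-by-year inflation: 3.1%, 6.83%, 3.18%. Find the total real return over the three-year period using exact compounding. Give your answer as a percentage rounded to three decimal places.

Compound the nominal returns: 1.1472 × 1.1486 × 1.0393 = 1.369459.
Compound inflation: 1.0310 × 1.0683 × 1.0318 = 1.136442.
Deflate: 1.369459 / 1.136442 = 1.205040.
Total real return = 1.205040 − 1 → 20.504%.

20.504%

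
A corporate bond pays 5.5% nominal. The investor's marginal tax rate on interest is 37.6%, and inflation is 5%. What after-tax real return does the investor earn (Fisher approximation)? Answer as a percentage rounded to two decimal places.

-1.57%

After-tax nominal return = 5.5% × (1 − 0.376) = 3.4320%.
r ≈ 3.4320% − 5% → -1.57%.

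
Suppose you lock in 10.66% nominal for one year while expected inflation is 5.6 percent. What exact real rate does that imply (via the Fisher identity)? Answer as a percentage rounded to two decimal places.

4.79%

By the Fisher identity, 1 + r = (1 + i)/(1 + π).
1 + r = 1.10660 / 1.05600 = 1.047917
r = 1.047917 − 1 = 4.7917%, i.e. 4.79%.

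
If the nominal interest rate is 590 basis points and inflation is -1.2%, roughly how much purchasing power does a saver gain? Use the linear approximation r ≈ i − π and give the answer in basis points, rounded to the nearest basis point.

710 basis points

r ≈ i − π = 5.9% − (-1.2%) = 710 basis points.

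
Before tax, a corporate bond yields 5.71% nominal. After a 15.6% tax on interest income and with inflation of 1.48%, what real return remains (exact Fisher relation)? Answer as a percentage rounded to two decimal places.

After-tax nominal return = 5.71% × (1 − 0.156) = 4.81924%.
1 + r = 1.0481924 / 1.01480 = 1.032905
After-tax real rate = 1.032905 − 1 → 3.29%.

3.29%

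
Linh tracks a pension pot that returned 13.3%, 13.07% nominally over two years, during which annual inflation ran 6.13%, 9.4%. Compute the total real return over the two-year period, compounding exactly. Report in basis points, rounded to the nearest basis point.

Compound the nominal returns: 1.1330 × 1.1307 = 1.281083.
Compound inflation: 1.0613 × 1.0940 = 1.161062.
Deflate: 1.281083 / 1.161062 = 1.103372.
Total real return = 1.103372 − 1 → 1034 basis points.

1034 basis points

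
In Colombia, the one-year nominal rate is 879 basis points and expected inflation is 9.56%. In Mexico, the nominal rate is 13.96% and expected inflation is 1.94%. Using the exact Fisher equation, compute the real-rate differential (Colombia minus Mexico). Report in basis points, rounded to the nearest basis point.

Colombia: (1 + 0.0879)/(1 + 0.0956) − 1 = -0.7028%
Mexico: (1 + 0.1396)/(1 + 0.0194) − 1 = 11.7912%
Differential = -0.7028% − 11.7912% = -12.4941% → -1249 basis points.

-1249 basis points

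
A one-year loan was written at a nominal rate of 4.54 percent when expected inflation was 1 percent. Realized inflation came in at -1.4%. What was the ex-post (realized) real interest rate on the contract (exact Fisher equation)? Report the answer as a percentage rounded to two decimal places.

6.02%

Ex-post: (1 + 0.0454)/(1 − 0.0140) − 1 = 6.0243%
So the realized real rate is 6.02%.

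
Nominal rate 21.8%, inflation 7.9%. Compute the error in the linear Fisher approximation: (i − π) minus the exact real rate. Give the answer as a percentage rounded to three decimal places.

1.018%

Approximate: r ≈ 21.800% − 7.900% = 13.9000%
Exact: (1 + 0.2180)/(1 + 0.0790) − 1 = 12.8823%
Error = 13.9000% − 12.8823% = 1.0177% → 1.018%.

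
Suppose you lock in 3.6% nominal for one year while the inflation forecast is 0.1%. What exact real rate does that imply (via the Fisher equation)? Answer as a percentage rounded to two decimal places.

3.50%

By the Fisher equation, 1 + r = (1 + i)/(1 + π).
1 + r = 1.03600 / 1.00100 = 1.034965
r = 1.034965 − 1 = 3.4965%, i.e. 3.50%.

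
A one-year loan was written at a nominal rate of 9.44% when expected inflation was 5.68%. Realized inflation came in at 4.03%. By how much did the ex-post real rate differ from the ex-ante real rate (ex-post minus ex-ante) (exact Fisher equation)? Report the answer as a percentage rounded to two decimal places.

Ex-ante: (1 + 0.0944)/(1 + 0.0568) − 1 = 3.5579%
Ex-post: (1 + 0.0944)/(1 + 0.0403) − 1 = 5.2004%
Difference (ex-post − ex-ante) = 1.6425% → 1.64%.

1.64%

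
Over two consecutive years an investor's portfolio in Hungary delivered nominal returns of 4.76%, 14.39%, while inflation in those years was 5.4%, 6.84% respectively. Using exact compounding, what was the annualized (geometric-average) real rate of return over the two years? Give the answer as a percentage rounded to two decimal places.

Compound the nominal returns: 1.0476 × 1.1439 = 1.19834964.
Compound inflation: 1.0540 × 1.0684 = 1.12609360.
Deflate: 1.19834964 / 1.12609360 = 1.06416522.
Annualized real rate = 1.06416522^(1/2) − 1 = 3.1584% → 3.16%.

3.16%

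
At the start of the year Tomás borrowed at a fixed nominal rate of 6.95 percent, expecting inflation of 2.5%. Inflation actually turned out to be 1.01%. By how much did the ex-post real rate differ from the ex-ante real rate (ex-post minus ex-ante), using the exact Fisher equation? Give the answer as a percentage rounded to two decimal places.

Ex-ante: (1 + 0.0695)/(1 + 0.0250) − 1 = 4.3415%
Ex-post: (1 + 0.0695)/(1 + 0.0101) − 1 = 5.8806%
Difference (ex-post − ex-ante) = 1.5391% → 1.54%.

1.54%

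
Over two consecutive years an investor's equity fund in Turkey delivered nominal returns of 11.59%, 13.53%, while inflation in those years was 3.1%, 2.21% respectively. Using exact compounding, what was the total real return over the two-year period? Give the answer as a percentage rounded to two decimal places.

Nominal growth factor = 1.1159 × 1.1353 = 1.266881
Price-level growth factor = 1.0310 × 1.0221 = 1.053785
Real growth factor = 1.266881 / 1.053785 = 1.202220
Total real return = 1.202220 − 1 → 20.22%.

20.22%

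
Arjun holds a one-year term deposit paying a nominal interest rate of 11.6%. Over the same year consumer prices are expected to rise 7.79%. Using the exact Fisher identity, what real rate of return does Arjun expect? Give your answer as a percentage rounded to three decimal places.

3.535%

1 + r = 1.11600 / 1.07790 = 1.035347
r = 1.035347 − 1 = 3.5347%, i.e. 3.535%.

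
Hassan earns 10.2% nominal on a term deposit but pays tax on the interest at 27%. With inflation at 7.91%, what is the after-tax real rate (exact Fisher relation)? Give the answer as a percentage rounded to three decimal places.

After-tax nominal return = 10.2% × (1 − 0.27) = 7.4460%.
1 + r = 1.07446 / 1.07910 = 0.995700
After-tax real rate = 0.995700 − 1 → -0.430%.

-0.430%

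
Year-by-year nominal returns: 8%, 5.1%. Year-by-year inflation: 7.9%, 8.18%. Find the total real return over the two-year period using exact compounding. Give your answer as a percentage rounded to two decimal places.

-2.76%

Nominal growth factor = 1.0800 × 1.0510 = 1.135080
Price-level growth factor = 1.0790 × 1.0818 = 1.167262
Real growth factor = 1.135080 / 1.167262 = 0.972429
Total real return = 0.972429 − 1 → -2.76%.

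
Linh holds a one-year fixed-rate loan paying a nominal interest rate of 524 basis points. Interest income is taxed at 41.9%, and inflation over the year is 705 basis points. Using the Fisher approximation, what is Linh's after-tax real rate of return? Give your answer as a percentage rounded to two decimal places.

After-tax nominal return = 5.24% × (1 − 0.419) = 3.04444%.
r ≈ 3.04444% − 7.05% → -4.01%.

-4.01%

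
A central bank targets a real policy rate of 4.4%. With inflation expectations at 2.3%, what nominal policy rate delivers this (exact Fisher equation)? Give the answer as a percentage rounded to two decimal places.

6.80%

(1 + i) = (1 + r)(1 + π) = 1.04400 × 1.02300 = 1.068012
i = 1.068012 − 1, so the required nominal rate is 6.80%.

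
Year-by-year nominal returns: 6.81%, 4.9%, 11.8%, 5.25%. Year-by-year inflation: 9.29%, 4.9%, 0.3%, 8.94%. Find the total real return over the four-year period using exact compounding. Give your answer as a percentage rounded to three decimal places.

Compound the nominal returns: 1.0681 × 1.0490 × 1.1180 × 1.0525 = 1.318412.
Compound inflation: 1.0929 × 1.0490 × 1.0030 × 1.0894 = 1.252692.
Deflate: 1.318412 / 1.252692 = 1.052464.
Total real return = 1.052464 − 1 → 5.246%.

5.246%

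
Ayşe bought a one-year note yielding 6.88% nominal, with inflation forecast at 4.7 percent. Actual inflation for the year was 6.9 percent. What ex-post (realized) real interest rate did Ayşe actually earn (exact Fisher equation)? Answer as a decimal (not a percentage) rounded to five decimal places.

-0.00019

Ex-post: (1 + 0.0688)/(1 + 0.0690) − 1 = -0.0187%
So the realized real rate is -0.00019.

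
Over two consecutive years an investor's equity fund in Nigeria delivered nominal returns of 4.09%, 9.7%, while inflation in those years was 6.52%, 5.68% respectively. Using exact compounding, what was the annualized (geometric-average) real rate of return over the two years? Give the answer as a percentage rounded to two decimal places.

Nominal growth factor = 1.0409 × 1.0970 = 1.14186730
Price-level growth factor = 1.0652 × 1.0568 = 1.12570336
Real growth factor = 1.14186730 / 1.12570336 = 1.01435897
Annualized real rate = 1.01435897^(1/2) − 1 = 0.7154% → 0.72%.

0.72%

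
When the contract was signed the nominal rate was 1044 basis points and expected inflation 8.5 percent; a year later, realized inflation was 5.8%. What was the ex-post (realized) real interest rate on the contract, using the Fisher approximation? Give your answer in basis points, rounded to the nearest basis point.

Ex-post: 10.44% − 5.8% = 4.640%
So the realized real rate is 464 basis points.

464 basis points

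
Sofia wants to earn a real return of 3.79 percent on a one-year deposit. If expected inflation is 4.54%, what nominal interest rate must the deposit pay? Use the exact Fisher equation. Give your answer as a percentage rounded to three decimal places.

(1 + i) = (1 + r)(1 + π) = 1.03790 × 1.04540 = 1.08502066
i = 1.08502066 − 1, so the required nominal rate is 8.502%.

8.502%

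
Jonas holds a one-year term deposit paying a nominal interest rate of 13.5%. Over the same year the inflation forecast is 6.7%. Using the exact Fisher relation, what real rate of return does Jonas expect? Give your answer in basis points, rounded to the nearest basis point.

By the Fisher relation, 1 + r = (1 + i)/(1 + π).
1 + r = 1.13500 / 1.06700 = 1.063730
r = 1.063730 − 1 = 6.3730%, i.e. 637 basis points.

637 basis points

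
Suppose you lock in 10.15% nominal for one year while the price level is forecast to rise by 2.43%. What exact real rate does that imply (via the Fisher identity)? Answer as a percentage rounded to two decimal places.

1 + r = 1.10150 / 1.02430 = 1.075369
r = 1.075369 − 1 = 7.5369%, i.e. 7.54%.

7.54%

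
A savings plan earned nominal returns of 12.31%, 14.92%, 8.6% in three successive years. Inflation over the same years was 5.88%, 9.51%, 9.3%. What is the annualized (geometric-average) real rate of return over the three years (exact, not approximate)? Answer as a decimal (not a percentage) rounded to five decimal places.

Compound the nominal returns: 1.1231 × 1.1492 × 1.0860 = 1.40166384.
Compound inflation: 1.0588 × 1.0951 × 1.0930 = 1.26732462.
Deflate: 1.40166384 / 1.26732462 = 1.10600221.
Annualized real rate = 1.10600221^(1/3) − 1 = 3.4154% → 0.03415.

0.03415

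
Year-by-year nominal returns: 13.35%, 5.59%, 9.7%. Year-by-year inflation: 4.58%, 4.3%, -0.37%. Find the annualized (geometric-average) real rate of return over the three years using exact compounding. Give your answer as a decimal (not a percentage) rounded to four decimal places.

Nominal growth factor = 1.1335 × 1.0559 × 1.0970 = 1.31295833
Price-level growth factor = 1.0458 × 1.0430 × 0.9963 = 1.08673355
Real growth factor = 1.31295833 / 1.08673355 = 1.20816949
Annualized real rate = 1.20816949^(1/3) − 1 = 6.5065% → 0.0651.

0.0651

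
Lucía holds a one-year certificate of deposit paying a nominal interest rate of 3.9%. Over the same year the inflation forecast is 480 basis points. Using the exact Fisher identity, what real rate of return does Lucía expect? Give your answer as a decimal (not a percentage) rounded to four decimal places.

-0.0086

By the Fisher identity, 1 + r = (1 + i)/(1 + π).
1 + r = 1.03900 / 1.04800 = 0.991412
r = 0.991412 − 1 = -0.8588%, i.e. -0.0086.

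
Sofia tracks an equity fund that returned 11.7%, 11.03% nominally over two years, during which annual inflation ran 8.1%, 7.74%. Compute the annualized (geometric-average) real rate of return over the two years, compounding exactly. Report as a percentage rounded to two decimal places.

3.19%

Nominal growth factor = 1.1170 × 1.1103 = 1.24020510
Price-level growth factor = 1.0810 × 1.0774 = 1.16466940
Real growth factor = 1.24020510 / 1.16466940 = 1.06485592
Annualized real rate = 1.06485592^(1/2) − 1 = 3.1919% → 3.19%.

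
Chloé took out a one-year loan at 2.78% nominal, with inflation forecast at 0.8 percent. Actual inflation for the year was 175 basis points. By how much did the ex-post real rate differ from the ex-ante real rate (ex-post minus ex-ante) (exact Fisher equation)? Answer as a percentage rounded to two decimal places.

Ex-ante: (1 + 0.0278)/(1 + 0.0080) − 1 = 1.9643%
Ex-post: (1 + 0.0278)/(1 + 0.0175) − 1 = 1.0123%
Difference (ex-post − ex-ante) = -0.9520% → -0.95%.

-0.95%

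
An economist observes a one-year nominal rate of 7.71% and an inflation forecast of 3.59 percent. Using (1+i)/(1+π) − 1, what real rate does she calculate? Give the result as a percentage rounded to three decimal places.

3.977%

By the Fisher relation, 1 + r = (1 + i)/(1 + π).
1 + r = 1.07710 / 1.03590 = 1.039772
r = 1.039772 − 1 = 3.9772%, i.e. 3.977%.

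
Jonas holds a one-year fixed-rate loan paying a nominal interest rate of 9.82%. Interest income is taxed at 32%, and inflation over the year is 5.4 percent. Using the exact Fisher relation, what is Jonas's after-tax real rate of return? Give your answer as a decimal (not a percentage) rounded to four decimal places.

0.0121

After-tax nominal return = 9.82% × (1 − 0.32) = 6.6776%.
1 + r = 1.066776 / 1.05400 = 1.012121
After-tax real rate = 1.012121 − 1 → 0.0121.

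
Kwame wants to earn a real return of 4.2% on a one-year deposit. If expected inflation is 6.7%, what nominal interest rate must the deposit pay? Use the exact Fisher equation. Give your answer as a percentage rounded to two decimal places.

(1 + i) = (1 + r)(1 + π) = 1.04200 × 1.06700 = 1.111814
i = 1.111814 − 1, so the required nominal rate is 11.18%.

11.18%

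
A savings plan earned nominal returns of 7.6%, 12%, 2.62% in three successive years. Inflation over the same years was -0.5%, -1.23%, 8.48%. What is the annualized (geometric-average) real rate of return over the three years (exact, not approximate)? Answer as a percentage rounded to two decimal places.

Compound the nominal returns: 1.0760 × 1.1200 × 1.0262 = 1.23669414.
Compound inflation: 0.9950 × 0.9877 × 1.0848 = 1.06609968.
Deflate: 1.23669414 / 1.06609968 = 1.16001737.
Annualized real rate = 1.16001737^(1/3) − 1 = 5.0723% → 5.07%.

5.07%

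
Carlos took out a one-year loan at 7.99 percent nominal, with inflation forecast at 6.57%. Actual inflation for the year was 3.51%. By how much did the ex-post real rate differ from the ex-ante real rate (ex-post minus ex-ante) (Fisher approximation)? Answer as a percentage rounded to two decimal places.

3.06%

Ex-ante: 7.99% − 6.57% = 1.420%
Ex-post: 7.99% − 3.51% = 4.480%
Difference (ex-post − ex-ante) = 3.0600% → 3.06%.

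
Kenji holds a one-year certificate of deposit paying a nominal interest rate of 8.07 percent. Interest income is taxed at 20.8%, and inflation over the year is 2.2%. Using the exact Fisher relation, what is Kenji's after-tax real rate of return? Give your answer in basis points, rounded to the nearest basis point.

410 basis points

After-tax nominal return = 8.07% × (1 − 0.208) = 6.39144%.
1 + r = 1.0639144 / 1.02200 = 1.041012
After-tax real rate = 1.041012 − 1 → 410 basis points.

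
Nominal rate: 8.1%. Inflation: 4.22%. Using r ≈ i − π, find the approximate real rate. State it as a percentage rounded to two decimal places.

r ≈ i − π = 8.1% − 4.22% = 3.88%.

3.88%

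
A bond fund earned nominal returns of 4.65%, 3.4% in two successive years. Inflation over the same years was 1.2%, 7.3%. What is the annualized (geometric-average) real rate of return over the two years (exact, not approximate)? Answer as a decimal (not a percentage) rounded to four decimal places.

-0.0017

Compound the nominal returns: 1.0465 × 1.0340 = 1.08208100.
Compound inflation: 1.0120 × 1.0730 = 1.08587600.
Deflate: 1.08208100 / 1.08587600 = 0.99650513.
Annualized real rate = 0.99650513^(1/2) − 1 = -0.1749% → -0.0017.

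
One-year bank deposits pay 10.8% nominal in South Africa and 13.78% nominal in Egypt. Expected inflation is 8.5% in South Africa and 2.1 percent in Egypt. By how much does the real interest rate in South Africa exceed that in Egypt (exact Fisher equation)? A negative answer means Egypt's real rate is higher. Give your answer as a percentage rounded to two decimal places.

South Africa: (1 + 0.1080)/(1 + 0.0850) − 1 = 2.1198%
Egypt: (1 + 0.1378)/(1 + 0.0210) − 1 = 11.4398%
Differential = 2.1198% − 11.4398% = -9.3199% → -9.32%.

-9.32%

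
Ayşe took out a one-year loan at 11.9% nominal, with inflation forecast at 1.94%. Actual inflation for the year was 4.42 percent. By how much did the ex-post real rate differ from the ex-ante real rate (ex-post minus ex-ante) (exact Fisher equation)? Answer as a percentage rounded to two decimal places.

Ex-ante: (1 + 0.1190)/(1 + 0.0194) − 1 = 9.7705%
Ex-post: (1 + 0.1190)/(1 + 0.0442) − 1 = 7.1634%
Difference (ex-post − ex-ante) = -2.6071% → -2.61%.

-2.61%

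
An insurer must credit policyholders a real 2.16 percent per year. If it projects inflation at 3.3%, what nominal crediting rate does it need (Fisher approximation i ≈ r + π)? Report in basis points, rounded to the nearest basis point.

546 basis points

i ≈ r + π = 2.16% + 3.3% = 546 basis points.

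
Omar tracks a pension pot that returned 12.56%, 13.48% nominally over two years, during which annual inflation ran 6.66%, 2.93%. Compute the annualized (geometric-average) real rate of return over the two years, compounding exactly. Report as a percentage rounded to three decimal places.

7.865%

Nominal growth factor = 1.1256 × 1.1348 = 1.27733088
Price-level growth factor = 1.0666 × 1.0293 = 1.09785138
Real growth factor = 1.27733088 / 1.09785138 = 1.16348251
Annualized real rate = 1.16348251^(1/2) − 1 = 7.8648% → 7.865%.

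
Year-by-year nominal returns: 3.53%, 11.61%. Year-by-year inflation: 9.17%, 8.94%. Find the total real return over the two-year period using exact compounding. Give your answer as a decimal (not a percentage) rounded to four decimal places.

-0.0284

Compound the nominal returns: 1.0353 × 1.1161 = 1.155498.
Compound inflation: 1.0917 × 1.0894 = 1.189298.
Deflate: 1.155498 / 1.189298 = 0.971580.
Total real return = 0.971580 − 1 → -0.0284.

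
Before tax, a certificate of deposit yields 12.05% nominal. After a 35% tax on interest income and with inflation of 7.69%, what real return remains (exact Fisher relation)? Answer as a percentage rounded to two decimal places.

After-tax nominal return = 12.05% × (1 − 0.35) = 7.8325%.
1 + r = 1.078325 / 1.07690 = 1.001323
After-tax real rate = 1.001323 − 1 → 0.13%.

0.13%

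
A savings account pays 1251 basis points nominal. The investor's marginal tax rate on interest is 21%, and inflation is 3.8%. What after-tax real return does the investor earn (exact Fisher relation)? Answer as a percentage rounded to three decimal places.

After-tax nominal return = 12.51% × (1 − 0.21) = 9.8829%.
1 + r = 1.098829 / 1.03800 = 1.058602
After-tax real rate = 1.058602 − 1 → 5.860%.

5.860%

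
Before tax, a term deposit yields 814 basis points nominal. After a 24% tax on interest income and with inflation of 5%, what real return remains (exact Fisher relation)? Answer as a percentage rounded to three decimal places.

After-tax nominal return = 8.14% × (1 − 0.24) = 6.1864%.
1 + r = 1.061864 / 1.05000 = 1.011299
After-tax real rate = 1.011299 − 1 → 1.130%.

1.130%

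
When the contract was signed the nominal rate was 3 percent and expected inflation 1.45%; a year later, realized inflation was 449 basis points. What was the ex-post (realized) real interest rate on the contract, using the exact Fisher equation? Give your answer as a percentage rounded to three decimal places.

Ex-post: (1 + 0.0300)/(1 + 0.0449) − 1 = -1.4260%
So the realized real rate is -1.426%.

-1.426%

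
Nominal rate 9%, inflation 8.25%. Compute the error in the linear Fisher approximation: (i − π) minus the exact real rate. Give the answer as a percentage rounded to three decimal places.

0.057%

Approximate: r ≈ 9.000% − 8.250% = 0.7500%
Exact: (1 + 0.0900)/(1 + 0.0825) − 1 = 0.6928%
Error = 0.7500% − 0.6928% = 0.0572% → 0.057%.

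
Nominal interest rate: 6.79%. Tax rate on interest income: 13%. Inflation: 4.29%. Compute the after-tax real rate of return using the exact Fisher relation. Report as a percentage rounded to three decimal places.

1.551%

After-tax nominal return = 6.79% × (1 − 0.13) = 5.9073%.
1 + r = 1.059073 / 1.04290 = 1.015508
After-tax real rate = 1.015508 − 1 → 1.551%.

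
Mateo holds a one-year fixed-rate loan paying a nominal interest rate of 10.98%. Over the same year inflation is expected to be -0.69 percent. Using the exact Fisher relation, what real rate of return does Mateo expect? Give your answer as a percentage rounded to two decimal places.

11.75%

By the Fisher relation, 1 + r = (1 + i)/(1 + π).
1 + r = 1.10980 / 0.99310 = 1.117511
r = 1.117511 − 1 = 11.7511%, i.e. 11.75%.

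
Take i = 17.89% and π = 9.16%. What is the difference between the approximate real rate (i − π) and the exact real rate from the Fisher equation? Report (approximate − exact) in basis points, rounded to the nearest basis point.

Approximate: r ≈ 17.890% − 9.160% = 8.7300%
Exact: (1 + 0.1789)/(1 + 0.0916) − 1 = 7.9974%
Error = 8.7300% − 7.9974% = 0.7326% → 73 basis points.

73 basis points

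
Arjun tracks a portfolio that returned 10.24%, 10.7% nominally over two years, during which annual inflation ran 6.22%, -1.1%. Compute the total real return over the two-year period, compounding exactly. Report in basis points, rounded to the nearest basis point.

1617 basis points

Compound the nominal returns: 1.1024 × 1.1070 = 1.220357.
Compound inflation: 1.0622 × 0.9890 = 1.050516.
Deflate: 1.220357 / 1.050516 = 1.161674.
Total real return = 1.161674 − 1 → 1617 basis points.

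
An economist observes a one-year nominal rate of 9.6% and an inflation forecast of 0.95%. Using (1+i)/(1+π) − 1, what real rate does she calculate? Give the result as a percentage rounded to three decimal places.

1 + r = 1.09600 / 1.00950 = 1.085686
r = 1.085686 − 1 = 8.5686%, i.e. 8.569%.

8.569%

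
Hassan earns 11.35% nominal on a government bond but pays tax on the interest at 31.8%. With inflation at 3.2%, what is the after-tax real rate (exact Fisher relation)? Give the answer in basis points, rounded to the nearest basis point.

440 basis points

After-tax nominal return = 11.35% × (1 − 0.318) = 7.7407%.
1 + r = 1.077407 / 1.03200 = 1.043999
After-tax real rate = 1.043999 − 1 → 440 basis points.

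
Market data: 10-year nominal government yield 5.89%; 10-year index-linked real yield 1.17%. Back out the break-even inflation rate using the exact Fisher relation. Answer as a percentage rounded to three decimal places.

(1 + π) = (1 + i)/(1 + r) = 1.05890 / 1.01170 = 1.046654
Break-even inflation = 1.046654 − 1 → 4.665%.

4.665%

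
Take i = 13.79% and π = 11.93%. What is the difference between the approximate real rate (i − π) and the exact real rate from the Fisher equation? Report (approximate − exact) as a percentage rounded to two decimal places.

Approximate: r ≈ 13.790% − 11.930% = 1.8600%
Exact: (1 + 0.1379)/(1 + 0.1193) − 1 = 1.6618%
Error = 1.8600% − 1.6618% = 0.1982% → 0.20%.

0.20%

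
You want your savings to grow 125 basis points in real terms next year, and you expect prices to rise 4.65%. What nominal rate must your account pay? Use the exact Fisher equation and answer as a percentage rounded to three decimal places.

5.958%

(1 + i) = (1 + r)(1 + π) = 1.01250 × 1.04650 = 1.05958125
i = 1.05958125 − 1, so the required nominal rate is 5.958%.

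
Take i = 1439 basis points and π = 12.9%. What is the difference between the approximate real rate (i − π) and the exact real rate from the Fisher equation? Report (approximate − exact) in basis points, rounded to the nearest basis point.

Approximate: r ≈ 14.390% − 12.900% = 1.4900%
Exact: (1 + 0.1439)/(1 + 0.1290) − 1 = 1.3198%
Error = 1.4900% − 1.3198% = 0.1702% → 17 basis points.

17 basis points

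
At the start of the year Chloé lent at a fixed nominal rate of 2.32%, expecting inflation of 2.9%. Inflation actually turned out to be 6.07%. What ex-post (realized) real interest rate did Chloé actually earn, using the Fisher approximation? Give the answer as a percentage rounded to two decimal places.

Ex-post: 2.32% − 6.07% = -3.750%
So the realized real rate is -3.75%.

-3.75%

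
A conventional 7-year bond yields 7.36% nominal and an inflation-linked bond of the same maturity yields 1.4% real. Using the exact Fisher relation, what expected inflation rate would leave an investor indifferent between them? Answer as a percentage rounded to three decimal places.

(1 + π) = (1 + i)/(1 + r) = 1.07360 / 1.01400 = 1.058777
Break-even inflation = 1.058777 − 1 → 5.878%.

5.878%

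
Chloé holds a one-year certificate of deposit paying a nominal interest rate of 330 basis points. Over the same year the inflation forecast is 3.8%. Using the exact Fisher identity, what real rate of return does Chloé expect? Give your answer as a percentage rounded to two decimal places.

-0.48%

1 + r = 1.03300 / 1.03800 = 0.995183
r = 0.995183 − 1 = -0.4817%, i.e. -0.48%.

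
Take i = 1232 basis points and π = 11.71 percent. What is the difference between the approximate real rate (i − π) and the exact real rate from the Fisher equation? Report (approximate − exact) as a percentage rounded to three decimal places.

Approximate: r ≈ 12.320% − 11.710% = 0.6100%
Exact: (1 + 0.1232)/(1 + 0.1171) − 1 = 0.5461%
Error = 0.6100% − 0.5461% = 0.0639% → 0.064%.

0.064%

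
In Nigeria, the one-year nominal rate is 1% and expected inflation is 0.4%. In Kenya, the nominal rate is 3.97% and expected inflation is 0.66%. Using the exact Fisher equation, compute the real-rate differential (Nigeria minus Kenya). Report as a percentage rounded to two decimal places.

Nigeria: (1 + 0.0100)/(1 + 0.0040) − 1 = 0.5976%
Kenya: (1 + 0.0397)/(1 + 0.0066) − 1 = 3.2883%
Differential = 0.5976% − 3.2883% = -2.6907% → -2.69%.

-2.69%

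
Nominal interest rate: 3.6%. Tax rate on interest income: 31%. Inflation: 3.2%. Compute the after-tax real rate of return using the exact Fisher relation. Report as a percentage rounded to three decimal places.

-0.694%

After-tax nominal return = 3.6% × (1 − 0.31) = 2.4840%.
1 + r = 1.02484 / 1.03200 = 0.993062
After-tax real rate = 0.993062 − 1 → -0.694%.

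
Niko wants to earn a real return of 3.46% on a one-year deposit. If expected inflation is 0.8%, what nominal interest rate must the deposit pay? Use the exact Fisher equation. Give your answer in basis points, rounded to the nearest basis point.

429 basis points

(1 + i) = (1 + r)(1 + π) = 1.03460 × 1.00800 = 1.0428768
i = 1.0428768 − 1, so the required nominal rate is 429 basis points.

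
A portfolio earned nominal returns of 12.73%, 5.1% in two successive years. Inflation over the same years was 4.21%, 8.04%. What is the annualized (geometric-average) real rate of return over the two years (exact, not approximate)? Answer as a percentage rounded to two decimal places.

2.58%

Compound the nominal returns: 1.1273 × 1.0510 = 1.18479230.
Compound inflation: 1.0421 × 1.0804 = 1.12588484.
Deflate: 1.18479230 / 1.12588484 = 1.05232103.
Annualized real rate = 1.05232103^(1/2) − 1 = 2.5827% → 2.58%.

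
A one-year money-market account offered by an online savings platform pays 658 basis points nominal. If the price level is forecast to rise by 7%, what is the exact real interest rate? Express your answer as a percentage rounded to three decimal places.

-0.393%

1 + r = 1.06580 / 1.07000 = 0.9960748
r = 0.9960748 − 1 = -0.39252%, i.e. -0.393%.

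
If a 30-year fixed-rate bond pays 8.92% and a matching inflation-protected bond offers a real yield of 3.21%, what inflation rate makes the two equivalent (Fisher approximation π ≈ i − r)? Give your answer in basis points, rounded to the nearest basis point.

π ≈ i − r = 8.92% − 3.21% → 571 basis points.

571 basis points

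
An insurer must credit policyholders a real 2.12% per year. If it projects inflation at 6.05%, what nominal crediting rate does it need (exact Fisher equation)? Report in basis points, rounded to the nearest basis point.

(1 + i) = (1 + r)(1 + π) = 1.02120 × 1.06050 = 1.0829826
i = 1.0829826 − 1, so the required nominal rate is 830 basis points.

830 basis points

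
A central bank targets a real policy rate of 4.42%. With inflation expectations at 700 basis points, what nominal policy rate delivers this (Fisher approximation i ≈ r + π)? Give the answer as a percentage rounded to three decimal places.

i ≈ r + π = 4.42% + 7% = 11.420%.

11.420%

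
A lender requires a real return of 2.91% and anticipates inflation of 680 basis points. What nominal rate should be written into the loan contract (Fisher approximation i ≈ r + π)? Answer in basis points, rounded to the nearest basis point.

i ≈ r + π = 2.91% + 6.8% = 971 basis points.

971 basis points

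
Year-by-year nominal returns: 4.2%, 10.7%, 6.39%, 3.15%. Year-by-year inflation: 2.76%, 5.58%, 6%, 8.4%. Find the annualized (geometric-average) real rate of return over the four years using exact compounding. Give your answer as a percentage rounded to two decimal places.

Compound the nominal returns: 1.0420 × 1.1070 × 1.0639 × 1.0315 = 1.26585914.
Compound inflation: 1.0276 × 1.0558 × 1.0600 × 1.0840 = 1.24663955.
Deflate: 1.26585914 / 1.24663955 = 1.01541712.
Annualized real rate = 1.01541712^(1/4) − 1 = 0.3832% → 0.38%.

0.38%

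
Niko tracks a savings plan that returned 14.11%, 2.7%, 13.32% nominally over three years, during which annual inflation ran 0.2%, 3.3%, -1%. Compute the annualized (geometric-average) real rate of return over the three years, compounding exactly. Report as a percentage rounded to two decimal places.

9.03%

Compound the nominal returns: 1.1411 × 1.0270 × 1.1332 = 1.32800807.
Compound inflation: 1.0020 × 1.0330 × 0.9900 = 1.02471534.
Deflate: 1.32800807 / 1.02471534 = 1.29597755.
Annualized real rate = 1.29597755^(1/3) − 1 = 9.0266% → 9.03%.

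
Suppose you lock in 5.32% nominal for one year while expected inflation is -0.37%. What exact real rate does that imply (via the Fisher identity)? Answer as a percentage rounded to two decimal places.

By the Fisher identity, 1 + r = (1 + i)/(1 + π).
1 + r = 1.05320 / 0.99630 = 1.057111
r = 1.057111 − 1 = 5.7111%, i.e. 5.71%.

5.71%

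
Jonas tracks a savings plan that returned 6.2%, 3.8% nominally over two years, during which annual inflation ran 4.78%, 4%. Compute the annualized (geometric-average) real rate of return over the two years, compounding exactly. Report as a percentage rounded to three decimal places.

Nominal growth factor = 1.0620 × 1.0380 = 1.102356000
Price-level growth factor = 1.0478 × 1.0400 = 1.089712000
Real growth factor = 1.102356000 / 1.089712000 = 1.011603066
Annualized real rate = 1.011603066^(1/2) − 1 = 0.57848% → 0.578%.

0.578%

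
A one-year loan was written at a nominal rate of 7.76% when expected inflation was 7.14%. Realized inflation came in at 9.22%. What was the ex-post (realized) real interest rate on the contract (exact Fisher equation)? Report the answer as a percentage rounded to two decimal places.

Ex-post: (1 + 0.0776)/(1 + 0.0922) − 1 = -1.3368%
So the realized real rate is -1.34%.

-1.34%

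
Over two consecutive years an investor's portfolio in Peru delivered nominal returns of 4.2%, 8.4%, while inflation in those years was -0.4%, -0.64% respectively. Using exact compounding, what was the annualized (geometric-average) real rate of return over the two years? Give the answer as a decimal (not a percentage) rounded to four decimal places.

Compound the nominal returns: 1.0420 × 1.0840 = 1.12952800.
Compound inflation: 0.9960 × 0.9936 = 0.98962560.
Deflate: 1.12952800 / 0.98962560 = 1.14136902.
Annualized real rate = 1.14136902^(1/2) − 1 = 6.8349% → 0.0683.

0.0683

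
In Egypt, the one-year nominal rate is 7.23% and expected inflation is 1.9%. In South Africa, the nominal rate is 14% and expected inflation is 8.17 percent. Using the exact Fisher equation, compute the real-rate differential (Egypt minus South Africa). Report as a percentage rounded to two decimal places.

Egypt: (1 + 0.0723)/(1 + 0.0190) − 1 = 5.2306%
South Africa: (1 + 0.1400)/(1 + 0.0817) − 1 = 5.3897%
Differential = 5.2306% − 5.3897% = -0.1590% → -0.16%.

-0.16%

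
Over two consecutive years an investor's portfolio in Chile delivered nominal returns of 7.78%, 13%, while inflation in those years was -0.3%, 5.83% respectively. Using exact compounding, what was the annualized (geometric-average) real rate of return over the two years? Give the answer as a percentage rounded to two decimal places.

Nominal growth factor = 1.0778 × 1.1300 = 1.21791400
Price-level growth factor = 0.9970 × 1.0583 = 1.05512510
Real growth factor = 1.21791400 / 1.05512510 = 1.15428398
Annualized real rate = 1.15428398^(1/2) − 1 = 7.4376% → 7.44%.

7.44%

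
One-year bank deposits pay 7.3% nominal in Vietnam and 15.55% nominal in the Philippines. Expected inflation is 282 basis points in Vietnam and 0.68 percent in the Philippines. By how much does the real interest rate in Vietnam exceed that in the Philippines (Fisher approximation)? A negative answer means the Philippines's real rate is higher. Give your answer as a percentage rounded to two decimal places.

Vietnam: 7.3% − 2.82% = 4.480%
The Philippines: 15.55% − 0.68% = 14.870%
Differential = -10.390% → -10.39%.

-10.39%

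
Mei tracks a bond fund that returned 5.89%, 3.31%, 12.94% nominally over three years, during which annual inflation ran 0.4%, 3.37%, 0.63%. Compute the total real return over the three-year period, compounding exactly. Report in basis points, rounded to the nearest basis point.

Compound the nominal returns: 1.0589 × 1.0331 × 1.1294 = 1.235507.
Compound inflation: 1.0040 × 1.0337 × 1.0063 = 1.044373.
Deflate: 1.235507 / 1.044373 = 1.183013.
Total real return = 1.183013 − 1 → 1830 basis points.

1830 basis points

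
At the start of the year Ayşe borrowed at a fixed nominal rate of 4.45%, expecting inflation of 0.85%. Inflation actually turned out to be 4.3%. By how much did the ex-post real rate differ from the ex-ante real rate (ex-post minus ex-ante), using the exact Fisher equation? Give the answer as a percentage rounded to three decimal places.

Ex-ante: (1 + 0.0445)/(1 + 0.0085) − 1 = 3.5697%
Ex-post: (1 + 0.0445)/(1 + 0.0430) − 1 = 0.1438%
Difference (ex-post − ex-ante) = -3.4258% → -3.426%.

-3.426%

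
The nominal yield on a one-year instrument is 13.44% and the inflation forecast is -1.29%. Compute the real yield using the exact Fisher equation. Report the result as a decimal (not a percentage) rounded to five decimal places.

0.14923

By the Fisher identity, 1 + r = (1 + i)/(1 + π).
1 + r = 1.13440 / 0.98710 = 1.149225003
r = 1.149225003 − 1 = 14.9225003%, i.e. 0.14923.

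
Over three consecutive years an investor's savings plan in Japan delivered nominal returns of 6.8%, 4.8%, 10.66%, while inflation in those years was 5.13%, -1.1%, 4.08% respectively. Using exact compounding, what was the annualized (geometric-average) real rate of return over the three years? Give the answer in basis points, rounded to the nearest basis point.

460 basis points

Nominal growth factor = 1.0680 × 1.0480 × 1.1066 = 1.23857754
Price-level growth factor = 1.0513 × 0.9890 × 1.0408 = 1.08215692
Real growth factor = 1.23857754 / 1.08215692 = 1.14454524
Annualized real rate = 1.14454524^(1/3) − 1 = 4.6030% → 460 basis points.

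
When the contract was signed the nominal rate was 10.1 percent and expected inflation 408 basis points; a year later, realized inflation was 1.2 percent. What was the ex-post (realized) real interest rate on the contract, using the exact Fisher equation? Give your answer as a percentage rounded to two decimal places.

Ex-post: (1 + 0.1010)/(1 + 0.0120) − 1 = 8.7945%
So the realized real rate is 8.79%.

8.79%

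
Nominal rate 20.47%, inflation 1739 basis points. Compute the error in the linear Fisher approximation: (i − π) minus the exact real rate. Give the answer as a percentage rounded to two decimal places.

Approximate: r ≈ 20.470% − 17.390% = 3.0800%
Exact: (1 + 0.2047)/(1 + 0.1739) − 1 = 2.6237%
Error = 3.0800% − 2.6237% = 0.4563% → 0.46%.

0.46%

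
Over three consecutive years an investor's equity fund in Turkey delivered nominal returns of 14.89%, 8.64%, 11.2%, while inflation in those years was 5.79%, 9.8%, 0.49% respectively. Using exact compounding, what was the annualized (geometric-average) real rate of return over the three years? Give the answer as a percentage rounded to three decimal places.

5.942%

Compound the nominal returns: 1.1489 × 1.0864 × 1.1120 = 1.38795944.
Compound inflation: 1.0579 × 1.0980 × 1.0049 = 1.16726591.
Deflate: 1.38795944 / 1.16726591 = 1.18906876.
Annualized real rate = 1.18906876^(1/3) − 1 = 5.9422% → 5.942%.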